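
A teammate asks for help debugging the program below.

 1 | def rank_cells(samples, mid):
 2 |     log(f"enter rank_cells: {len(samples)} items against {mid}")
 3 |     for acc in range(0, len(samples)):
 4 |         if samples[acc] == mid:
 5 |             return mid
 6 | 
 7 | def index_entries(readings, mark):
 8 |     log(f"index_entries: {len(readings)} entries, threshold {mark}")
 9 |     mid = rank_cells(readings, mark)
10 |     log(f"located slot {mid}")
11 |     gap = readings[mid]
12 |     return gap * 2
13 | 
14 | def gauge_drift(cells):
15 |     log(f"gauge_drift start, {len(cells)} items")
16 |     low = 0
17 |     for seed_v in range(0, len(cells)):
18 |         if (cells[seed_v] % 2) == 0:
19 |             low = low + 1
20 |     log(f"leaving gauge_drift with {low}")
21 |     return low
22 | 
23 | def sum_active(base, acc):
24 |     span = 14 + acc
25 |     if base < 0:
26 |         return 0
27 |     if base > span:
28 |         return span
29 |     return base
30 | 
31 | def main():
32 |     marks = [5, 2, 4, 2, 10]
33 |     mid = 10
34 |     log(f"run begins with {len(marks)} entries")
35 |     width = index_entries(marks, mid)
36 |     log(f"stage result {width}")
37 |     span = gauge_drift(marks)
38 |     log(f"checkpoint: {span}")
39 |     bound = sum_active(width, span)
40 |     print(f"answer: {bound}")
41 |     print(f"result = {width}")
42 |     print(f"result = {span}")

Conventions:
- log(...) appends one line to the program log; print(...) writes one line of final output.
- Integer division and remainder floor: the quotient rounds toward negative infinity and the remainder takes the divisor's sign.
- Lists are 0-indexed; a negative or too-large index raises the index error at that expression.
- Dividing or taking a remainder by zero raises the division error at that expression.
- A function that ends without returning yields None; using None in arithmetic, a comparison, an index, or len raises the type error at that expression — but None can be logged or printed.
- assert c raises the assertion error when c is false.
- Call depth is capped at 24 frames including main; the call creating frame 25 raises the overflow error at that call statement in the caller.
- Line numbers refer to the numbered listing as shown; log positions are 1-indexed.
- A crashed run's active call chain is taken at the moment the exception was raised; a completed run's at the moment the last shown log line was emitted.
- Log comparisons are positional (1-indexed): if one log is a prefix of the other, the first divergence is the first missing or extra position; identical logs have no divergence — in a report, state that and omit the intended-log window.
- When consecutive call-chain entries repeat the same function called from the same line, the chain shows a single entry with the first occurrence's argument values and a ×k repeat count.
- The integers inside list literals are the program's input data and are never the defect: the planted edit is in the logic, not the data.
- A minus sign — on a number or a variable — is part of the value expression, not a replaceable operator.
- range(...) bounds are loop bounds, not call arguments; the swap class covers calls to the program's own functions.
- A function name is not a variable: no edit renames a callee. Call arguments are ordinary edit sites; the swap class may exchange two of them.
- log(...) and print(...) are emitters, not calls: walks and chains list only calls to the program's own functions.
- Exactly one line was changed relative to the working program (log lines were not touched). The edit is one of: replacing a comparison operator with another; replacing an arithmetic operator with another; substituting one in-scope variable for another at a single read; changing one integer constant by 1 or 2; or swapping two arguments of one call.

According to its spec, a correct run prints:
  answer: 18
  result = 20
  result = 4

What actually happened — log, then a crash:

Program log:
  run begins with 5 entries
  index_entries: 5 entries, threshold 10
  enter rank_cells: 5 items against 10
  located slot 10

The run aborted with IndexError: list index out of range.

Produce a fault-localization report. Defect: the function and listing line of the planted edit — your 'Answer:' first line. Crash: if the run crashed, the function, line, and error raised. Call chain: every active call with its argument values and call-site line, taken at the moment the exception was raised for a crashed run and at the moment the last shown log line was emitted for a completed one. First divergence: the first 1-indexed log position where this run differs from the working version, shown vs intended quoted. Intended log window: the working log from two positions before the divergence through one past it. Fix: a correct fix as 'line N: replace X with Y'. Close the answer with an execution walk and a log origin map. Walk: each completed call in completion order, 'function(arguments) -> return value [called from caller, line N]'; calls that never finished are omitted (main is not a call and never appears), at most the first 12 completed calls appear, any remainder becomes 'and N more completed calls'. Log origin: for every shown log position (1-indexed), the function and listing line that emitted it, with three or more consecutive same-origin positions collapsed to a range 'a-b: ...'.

Answer: the defect is in rank_cells at line 5.
Key observation: At log position 4 the runs split — shown 'located slot 10', but the working version logs 'located slot 4'.
Crash: index_entries, line 11, IndexError.
Call chain: main -> index_entries([5, 2, 4, 2, 10], 10) (called at line 35).
First divergence: position 4; shown 'located slot 10' vs intended 'located slot 4'.
Intended log window:
  2: index_entries: 5 entries, threshold 10
  3: enter rank_cells: 5 items against 10
  4: located slot 4
  5: stage result 20
Execution walk:
  rank_cells([5, 2, 4, 2, 10], 10) -> 10  [called from index_entries, line 9]
Log line origins:
  1: emitted by main (line 34)
  2: emitted by index_entries (line 8)
  3: emitted by rank_cells (line 2)
  4: emitted by index_entries (line 10)
A correct fix: line 5: replace `mid` with `acc`.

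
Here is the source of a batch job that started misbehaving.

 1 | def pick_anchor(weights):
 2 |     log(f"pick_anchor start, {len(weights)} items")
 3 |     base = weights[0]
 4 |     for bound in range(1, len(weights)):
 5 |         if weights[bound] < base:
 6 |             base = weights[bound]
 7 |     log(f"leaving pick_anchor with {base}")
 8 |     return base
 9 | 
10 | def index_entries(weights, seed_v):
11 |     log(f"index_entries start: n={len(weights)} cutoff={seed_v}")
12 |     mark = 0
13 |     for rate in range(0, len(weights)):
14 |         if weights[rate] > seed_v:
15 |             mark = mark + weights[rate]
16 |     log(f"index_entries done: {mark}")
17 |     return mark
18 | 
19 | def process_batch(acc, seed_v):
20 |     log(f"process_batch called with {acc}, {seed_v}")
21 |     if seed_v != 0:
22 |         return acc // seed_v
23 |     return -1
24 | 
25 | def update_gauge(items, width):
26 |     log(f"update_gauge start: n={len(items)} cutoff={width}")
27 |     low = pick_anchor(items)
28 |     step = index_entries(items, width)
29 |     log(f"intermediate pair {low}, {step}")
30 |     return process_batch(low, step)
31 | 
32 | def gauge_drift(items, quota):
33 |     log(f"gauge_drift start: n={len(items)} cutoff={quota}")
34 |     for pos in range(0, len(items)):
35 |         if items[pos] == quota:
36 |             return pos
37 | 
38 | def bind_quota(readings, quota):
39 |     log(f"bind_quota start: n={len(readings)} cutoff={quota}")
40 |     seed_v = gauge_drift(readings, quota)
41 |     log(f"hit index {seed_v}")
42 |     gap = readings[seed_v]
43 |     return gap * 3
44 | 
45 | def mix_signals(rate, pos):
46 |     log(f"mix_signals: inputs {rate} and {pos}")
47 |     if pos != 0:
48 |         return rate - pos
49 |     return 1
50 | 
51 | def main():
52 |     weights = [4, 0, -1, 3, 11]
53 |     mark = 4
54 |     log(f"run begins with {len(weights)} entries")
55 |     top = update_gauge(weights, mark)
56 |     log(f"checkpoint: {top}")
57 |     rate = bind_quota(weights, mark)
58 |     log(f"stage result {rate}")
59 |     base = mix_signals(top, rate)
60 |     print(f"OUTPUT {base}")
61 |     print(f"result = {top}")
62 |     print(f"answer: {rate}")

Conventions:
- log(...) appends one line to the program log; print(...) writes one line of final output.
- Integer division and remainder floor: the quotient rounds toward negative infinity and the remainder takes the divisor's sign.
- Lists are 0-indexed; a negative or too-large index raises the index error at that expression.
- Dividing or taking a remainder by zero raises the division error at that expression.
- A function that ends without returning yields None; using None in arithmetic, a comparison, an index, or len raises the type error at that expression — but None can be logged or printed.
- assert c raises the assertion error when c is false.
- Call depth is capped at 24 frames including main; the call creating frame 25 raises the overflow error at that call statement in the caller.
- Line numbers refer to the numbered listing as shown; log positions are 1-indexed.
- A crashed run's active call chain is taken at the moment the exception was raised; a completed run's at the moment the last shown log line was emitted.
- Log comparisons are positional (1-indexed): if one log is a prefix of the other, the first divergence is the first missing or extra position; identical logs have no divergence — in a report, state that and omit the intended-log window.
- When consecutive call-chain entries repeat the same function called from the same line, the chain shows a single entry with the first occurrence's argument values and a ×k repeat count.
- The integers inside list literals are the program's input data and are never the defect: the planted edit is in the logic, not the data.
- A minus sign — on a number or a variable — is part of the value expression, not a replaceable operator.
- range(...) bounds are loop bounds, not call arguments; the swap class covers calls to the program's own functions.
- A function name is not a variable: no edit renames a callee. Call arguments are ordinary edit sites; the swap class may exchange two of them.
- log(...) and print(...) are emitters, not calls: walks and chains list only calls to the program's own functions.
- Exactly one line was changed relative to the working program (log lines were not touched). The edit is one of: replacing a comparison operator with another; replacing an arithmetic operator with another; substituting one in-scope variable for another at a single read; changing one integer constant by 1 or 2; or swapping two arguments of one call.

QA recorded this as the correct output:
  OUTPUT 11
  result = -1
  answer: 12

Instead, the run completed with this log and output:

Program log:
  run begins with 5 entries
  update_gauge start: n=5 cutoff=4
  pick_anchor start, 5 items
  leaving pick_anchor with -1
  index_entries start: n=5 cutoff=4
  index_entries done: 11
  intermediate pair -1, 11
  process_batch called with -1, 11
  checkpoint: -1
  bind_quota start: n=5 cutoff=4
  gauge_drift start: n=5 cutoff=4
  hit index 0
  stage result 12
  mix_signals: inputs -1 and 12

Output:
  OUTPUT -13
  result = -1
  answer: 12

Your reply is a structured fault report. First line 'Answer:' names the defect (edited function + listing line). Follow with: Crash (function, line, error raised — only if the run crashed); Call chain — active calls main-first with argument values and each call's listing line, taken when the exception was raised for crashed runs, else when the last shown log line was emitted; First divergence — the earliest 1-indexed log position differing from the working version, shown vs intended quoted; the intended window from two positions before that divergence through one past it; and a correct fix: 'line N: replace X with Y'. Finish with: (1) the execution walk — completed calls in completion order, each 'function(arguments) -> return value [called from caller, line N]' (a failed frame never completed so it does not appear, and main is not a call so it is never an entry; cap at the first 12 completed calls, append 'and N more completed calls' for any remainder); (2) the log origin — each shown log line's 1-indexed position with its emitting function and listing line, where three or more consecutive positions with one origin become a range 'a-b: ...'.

Answer: the defect is in mix_signals at line 48.
Key observation: No log line changed; the fault shows up purely in the output.
Call chain: main -> mix_signals(-1, 12) (called at line 59).
First divergence: there is none — every log position agrees.
Execution walk:
  pick_anchor([4, 0, -1, 3, 11]) -> -1  [called from update_gauge, line 27]
  index_entries([4, 0, -1, 3, 11], 4) -> 11  [called from update_gauge, line 28]
  process_batch(-1, 11) -> -1  [called from update_gauge, line 30]
  update_gauge([4, 0, -1, 3, 11], 4) -> -1  [called from main, line 55]
  gauge_drift([4, 0, -1, 3, 11], 4) -> 0  [called from bind_quota, line 40]
  bind_quota([4, 0, -1, 3, 11], 4) -> 12  [called from main, line 57]
  mix_signals(-1, 12) -> -13  [called from main, line 59]
Origin of each log line:
  1: logged in main at line 54
  2: logged in update_gauge at line 26
  3: logged in pick_anchor at line 2
  4: logged in pick_anchor at line 7
  5: logged in index_entries at line 11
  6: logged in index_entries at line 16
  7: logged in update_gauge at line 29
  8: logged in process_batch at line 20
  9: logged in main at line 56
  10: logged in bind_quota at line 39
  11: logged in gauge_drift at line 33
  12: logged in bind_quota at line 41
  13: logged in main at line 58
  14: logged in mix_signals at line 46
A correct fix: line 48: replace `-` with `%`.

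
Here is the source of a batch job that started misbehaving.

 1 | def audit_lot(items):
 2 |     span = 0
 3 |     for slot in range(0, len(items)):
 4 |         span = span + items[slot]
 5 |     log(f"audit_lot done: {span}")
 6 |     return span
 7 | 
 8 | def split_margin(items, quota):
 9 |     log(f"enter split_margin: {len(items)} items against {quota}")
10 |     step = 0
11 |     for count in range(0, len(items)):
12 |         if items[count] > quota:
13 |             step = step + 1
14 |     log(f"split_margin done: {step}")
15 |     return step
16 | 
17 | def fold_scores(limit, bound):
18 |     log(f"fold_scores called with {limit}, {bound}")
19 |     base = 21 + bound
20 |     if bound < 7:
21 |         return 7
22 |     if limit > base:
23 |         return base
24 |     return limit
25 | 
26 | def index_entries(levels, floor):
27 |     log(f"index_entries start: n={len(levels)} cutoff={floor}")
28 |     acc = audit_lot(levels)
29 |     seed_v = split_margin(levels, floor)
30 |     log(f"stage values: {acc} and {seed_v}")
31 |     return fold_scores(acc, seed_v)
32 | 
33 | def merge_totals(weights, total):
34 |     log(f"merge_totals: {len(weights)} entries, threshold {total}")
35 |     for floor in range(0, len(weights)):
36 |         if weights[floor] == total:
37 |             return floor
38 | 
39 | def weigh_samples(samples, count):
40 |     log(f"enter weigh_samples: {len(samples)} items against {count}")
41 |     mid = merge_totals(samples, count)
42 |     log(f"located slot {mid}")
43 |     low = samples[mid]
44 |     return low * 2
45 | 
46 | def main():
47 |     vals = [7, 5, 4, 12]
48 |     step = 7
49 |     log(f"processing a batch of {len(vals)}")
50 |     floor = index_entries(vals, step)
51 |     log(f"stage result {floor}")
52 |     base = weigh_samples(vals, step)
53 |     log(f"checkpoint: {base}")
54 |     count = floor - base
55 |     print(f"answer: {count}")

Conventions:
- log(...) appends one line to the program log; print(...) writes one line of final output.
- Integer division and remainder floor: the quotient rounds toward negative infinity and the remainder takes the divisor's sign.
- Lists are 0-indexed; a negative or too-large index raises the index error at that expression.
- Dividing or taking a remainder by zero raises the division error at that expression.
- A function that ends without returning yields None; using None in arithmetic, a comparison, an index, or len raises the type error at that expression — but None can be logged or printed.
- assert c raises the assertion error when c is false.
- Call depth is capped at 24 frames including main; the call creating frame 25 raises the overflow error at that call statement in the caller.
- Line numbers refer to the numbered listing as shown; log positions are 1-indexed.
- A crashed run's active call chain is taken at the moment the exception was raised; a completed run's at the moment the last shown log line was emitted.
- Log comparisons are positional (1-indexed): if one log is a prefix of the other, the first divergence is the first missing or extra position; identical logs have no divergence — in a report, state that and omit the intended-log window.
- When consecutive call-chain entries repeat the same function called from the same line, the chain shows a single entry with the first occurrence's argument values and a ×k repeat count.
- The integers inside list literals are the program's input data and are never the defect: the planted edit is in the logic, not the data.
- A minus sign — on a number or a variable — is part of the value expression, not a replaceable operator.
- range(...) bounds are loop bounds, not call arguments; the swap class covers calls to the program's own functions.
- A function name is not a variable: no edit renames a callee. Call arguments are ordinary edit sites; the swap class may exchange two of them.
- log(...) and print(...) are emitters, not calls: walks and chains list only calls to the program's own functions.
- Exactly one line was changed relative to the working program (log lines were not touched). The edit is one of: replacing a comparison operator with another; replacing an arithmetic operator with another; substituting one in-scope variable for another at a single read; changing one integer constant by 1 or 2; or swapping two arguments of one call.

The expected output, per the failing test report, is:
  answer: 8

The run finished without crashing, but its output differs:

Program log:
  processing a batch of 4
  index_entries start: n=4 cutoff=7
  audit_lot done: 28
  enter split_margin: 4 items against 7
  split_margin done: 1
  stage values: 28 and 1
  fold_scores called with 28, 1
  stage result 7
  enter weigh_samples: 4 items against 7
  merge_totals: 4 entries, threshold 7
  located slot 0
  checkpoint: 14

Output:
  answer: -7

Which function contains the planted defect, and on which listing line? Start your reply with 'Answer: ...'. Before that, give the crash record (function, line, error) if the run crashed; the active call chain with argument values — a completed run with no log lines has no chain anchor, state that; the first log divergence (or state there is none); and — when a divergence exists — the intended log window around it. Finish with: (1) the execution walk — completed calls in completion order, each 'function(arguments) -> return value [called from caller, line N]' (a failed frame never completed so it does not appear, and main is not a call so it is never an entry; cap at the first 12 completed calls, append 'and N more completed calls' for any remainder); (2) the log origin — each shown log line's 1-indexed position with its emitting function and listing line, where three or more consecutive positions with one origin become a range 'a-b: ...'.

Answer: the defect is in fold_scores at line 20.
The tell: Position 8 is the first bad log line: 'stage result 7' should read 'stage result 22'.
Call chain: main.
First divergence: position 8; shown 'stage result 7' vs intended 'stage result 22'.
Intended log window:
  6: stage values: 28 and 1
  7: fold_scores called with 28, 1
  8: stage result 22
  9: enter weigh_samples: 4 items against 7
Execution walk:
  audit_lot([7, 5, 4, 12]) -> 28  [called from index_entries, line 28]
  split_margin([7, 5, 4, 12], 7) -> 1  [called from index_entries, line 29]
  fold_scores(28, 1) -> 7  [called from index_entries, line 31]
  index_entries([7, 5, 4, 12], 7) -> 7  [called from main, line 50]
  merge_totals([7, 5, 4, 12], 7) -> 0  [called from weigh_samples, line 41]
  weigh_samples([7, 5, 4, 12], 7) -> 14  [called from main, line 52]
Log origins:
  1: logged in main at line 49
  2: logged in index_entries at line 27
  3: logged in audit_lot at line 5
  4: logged in split_margin at line 9
  5: logged in split_margin at line 14
  6: logged in index_entries at line 30
  7: logged in fold_scores at line 18
  8: logged in main at line 51
  9: logged in weigh_samples at line 40
  10: logged in merge_totals at line 34
  11: logged in weigh_samples at line 42
  12: logged in main at line 53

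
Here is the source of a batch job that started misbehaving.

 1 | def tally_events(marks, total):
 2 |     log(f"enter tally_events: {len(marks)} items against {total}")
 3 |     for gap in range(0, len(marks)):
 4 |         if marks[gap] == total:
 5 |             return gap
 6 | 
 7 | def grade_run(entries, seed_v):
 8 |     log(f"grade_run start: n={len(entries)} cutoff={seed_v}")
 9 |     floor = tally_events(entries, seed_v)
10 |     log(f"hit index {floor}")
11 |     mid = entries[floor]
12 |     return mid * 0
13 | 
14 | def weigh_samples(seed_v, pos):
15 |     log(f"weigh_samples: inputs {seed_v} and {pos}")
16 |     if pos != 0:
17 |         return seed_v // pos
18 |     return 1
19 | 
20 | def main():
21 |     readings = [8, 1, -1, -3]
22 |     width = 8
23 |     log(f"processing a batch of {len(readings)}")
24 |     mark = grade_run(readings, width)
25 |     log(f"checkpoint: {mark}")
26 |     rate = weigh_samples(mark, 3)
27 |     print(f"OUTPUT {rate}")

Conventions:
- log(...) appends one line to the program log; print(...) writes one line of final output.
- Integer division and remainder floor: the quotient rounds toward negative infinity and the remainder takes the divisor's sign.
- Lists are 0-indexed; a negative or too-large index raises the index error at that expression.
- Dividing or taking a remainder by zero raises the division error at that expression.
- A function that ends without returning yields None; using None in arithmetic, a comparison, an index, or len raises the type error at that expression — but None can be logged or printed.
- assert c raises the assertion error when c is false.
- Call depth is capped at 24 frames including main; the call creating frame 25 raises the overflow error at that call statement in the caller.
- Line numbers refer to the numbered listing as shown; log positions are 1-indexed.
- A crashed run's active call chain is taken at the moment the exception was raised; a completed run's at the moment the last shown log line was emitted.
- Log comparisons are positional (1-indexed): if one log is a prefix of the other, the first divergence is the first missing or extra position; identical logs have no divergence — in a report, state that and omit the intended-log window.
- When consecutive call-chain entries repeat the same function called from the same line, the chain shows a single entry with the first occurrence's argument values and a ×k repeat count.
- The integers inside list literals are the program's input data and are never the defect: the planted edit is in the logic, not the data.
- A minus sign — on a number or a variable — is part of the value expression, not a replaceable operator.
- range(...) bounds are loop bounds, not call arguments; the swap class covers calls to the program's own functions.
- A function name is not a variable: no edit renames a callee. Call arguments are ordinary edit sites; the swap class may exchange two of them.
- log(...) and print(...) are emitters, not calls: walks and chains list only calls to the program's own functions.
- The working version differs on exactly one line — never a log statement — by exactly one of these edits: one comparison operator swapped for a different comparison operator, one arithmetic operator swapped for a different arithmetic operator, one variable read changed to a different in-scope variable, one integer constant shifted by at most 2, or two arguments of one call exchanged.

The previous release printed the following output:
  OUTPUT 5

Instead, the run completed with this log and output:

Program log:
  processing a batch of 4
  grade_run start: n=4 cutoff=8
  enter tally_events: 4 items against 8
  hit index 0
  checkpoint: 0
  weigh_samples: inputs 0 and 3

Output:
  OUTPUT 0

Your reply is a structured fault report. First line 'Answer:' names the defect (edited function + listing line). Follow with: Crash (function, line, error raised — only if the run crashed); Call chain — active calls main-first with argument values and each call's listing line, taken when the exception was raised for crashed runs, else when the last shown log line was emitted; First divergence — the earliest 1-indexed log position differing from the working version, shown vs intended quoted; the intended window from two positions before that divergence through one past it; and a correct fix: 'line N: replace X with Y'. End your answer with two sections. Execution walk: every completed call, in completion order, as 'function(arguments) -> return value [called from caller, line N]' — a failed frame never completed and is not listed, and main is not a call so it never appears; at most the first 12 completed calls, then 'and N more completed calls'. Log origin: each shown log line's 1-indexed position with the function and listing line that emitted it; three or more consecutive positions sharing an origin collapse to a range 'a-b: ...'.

Answer: the defect is in grade_run at line 12.
Core observation: Log line 5 is where behavior first shows: 'checkpoint: 0' appears instead of 'checkpoint: 16'.
Call chain: main -> weigh_samples(0, 3) (called at line 26).
First divergence: position 5 — shown 'checkpoint: 0', intended 'checkpoint: 16'.
Intended log window:
  3: enter tally_events: 4 items against 8
  4: hit index 0
  5: checkpoint: 16
  6: weigh_samples: inputs 16 and 3
Execution walk:
  tally_events([8, 1, -1, -3], 8) -> 0  [called from grade_run, line 9]
  grade_run([8, 1, -1, -3], 8) -> 0  [called from main, line 24]
  weigh_samples(0, 3) -> 0  [called from main, line 26]
Log line origins:
  1: logged in main at line 23
  2: logged in grade_run at line 8
  3: logged in tally_events at line 2
  4: logged in grade_run at line 10
  5: logged in main at line 25
  6: logged in weigh_samples at line 15
A correct fix: line 12: replace `0` with `2`.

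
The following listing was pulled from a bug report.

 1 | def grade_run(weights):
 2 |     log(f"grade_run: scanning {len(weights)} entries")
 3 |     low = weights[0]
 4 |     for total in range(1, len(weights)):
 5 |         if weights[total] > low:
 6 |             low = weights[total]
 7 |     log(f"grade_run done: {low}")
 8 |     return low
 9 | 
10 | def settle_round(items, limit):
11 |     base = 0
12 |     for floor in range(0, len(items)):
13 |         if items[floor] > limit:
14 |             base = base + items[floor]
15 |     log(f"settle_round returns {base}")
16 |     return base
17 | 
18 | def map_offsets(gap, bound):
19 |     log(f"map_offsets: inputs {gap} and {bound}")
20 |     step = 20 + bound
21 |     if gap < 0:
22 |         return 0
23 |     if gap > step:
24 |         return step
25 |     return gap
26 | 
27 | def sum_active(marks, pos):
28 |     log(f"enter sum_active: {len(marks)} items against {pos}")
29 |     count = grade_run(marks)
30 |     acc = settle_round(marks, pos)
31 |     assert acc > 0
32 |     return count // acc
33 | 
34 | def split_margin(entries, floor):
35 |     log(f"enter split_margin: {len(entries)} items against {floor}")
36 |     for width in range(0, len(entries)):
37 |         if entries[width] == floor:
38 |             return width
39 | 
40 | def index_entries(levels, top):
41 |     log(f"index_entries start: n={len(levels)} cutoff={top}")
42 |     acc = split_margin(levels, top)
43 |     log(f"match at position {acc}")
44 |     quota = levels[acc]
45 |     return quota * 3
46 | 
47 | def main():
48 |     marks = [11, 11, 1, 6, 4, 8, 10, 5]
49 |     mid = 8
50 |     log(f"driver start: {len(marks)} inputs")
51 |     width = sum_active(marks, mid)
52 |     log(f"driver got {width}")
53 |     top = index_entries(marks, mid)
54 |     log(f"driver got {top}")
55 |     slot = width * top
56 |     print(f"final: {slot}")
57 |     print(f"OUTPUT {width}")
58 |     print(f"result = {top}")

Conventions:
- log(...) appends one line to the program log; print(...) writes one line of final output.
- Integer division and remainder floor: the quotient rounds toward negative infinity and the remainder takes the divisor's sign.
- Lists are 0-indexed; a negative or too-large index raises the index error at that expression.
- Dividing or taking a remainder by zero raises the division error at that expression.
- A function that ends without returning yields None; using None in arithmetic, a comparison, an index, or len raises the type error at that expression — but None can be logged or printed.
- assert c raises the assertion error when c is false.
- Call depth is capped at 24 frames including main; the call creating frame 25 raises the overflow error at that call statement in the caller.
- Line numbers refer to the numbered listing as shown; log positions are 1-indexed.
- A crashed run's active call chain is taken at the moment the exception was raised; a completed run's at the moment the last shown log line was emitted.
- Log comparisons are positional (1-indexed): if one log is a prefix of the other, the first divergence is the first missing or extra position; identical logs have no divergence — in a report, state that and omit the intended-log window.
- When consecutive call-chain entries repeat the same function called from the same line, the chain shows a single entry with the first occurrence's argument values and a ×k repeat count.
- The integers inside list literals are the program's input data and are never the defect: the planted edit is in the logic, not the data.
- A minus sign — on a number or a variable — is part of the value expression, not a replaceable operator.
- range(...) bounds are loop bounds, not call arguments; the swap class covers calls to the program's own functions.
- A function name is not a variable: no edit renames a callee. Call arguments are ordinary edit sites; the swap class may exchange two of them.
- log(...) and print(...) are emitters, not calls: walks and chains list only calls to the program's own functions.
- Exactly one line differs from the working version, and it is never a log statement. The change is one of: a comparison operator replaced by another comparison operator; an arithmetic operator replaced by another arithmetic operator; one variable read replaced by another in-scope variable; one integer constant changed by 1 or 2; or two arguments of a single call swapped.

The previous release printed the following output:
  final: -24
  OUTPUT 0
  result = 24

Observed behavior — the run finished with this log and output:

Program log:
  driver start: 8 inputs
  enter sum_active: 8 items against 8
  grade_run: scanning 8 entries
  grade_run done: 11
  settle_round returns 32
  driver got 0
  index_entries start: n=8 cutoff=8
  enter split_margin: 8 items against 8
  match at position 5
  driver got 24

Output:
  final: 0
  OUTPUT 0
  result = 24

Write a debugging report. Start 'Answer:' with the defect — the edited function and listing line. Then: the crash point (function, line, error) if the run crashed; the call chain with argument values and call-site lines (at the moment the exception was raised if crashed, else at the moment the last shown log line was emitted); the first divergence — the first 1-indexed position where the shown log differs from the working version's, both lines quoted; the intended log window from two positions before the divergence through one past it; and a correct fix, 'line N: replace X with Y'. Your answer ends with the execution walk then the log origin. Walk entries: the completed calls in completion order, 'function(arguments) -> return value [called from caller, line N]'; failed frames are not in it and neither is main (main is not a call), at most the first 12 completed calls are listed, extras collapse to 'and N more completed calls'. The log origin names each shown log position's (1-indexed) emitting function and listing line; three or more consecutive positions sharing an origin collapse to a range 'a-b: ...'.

Answer: the defect is in main at line 55.
Key observation: Log streams are identical — the defect surfaces only in the printed output.
Call chain: main.
First divergence: none — the logs agree in full.
Execution walk:
  grade_run([11, 11, 1, 6, 4, 8, 10, 5]) -> 11  [called from sum_active, line 29]
  settle_round([11, 11, 1, 6, 4, 8, 10, 5], 8) -> 32  [called from sum_active, line 30]
  sum_active([11, 11, 1, 6, 4, 8, 10, 5], 8) -> 0  [called from main, line 51]
  split_margin([11, 11, 1, 6, 4, 8, 10, 5], 8) -> 5  [called from index_entries, line 42]
  index_entries([11, 11, 1, 6, 4, 8, 10, 5], 8) -> 24  [called from main, line 53]
Log line origins:
  1 — main, line 50
  2 — sum_active, line 28
  3 — grade_run, line 2
  4 — grade_run, line 7
  5 — settle_round, line 15
  6 — main, line 52
  7 — index_entries, line 41
  8 — split_margin, line 35
  9 — index_entries, line 43
  10 — main, line 54
A correct fix: line 55: replace `*` with `-`.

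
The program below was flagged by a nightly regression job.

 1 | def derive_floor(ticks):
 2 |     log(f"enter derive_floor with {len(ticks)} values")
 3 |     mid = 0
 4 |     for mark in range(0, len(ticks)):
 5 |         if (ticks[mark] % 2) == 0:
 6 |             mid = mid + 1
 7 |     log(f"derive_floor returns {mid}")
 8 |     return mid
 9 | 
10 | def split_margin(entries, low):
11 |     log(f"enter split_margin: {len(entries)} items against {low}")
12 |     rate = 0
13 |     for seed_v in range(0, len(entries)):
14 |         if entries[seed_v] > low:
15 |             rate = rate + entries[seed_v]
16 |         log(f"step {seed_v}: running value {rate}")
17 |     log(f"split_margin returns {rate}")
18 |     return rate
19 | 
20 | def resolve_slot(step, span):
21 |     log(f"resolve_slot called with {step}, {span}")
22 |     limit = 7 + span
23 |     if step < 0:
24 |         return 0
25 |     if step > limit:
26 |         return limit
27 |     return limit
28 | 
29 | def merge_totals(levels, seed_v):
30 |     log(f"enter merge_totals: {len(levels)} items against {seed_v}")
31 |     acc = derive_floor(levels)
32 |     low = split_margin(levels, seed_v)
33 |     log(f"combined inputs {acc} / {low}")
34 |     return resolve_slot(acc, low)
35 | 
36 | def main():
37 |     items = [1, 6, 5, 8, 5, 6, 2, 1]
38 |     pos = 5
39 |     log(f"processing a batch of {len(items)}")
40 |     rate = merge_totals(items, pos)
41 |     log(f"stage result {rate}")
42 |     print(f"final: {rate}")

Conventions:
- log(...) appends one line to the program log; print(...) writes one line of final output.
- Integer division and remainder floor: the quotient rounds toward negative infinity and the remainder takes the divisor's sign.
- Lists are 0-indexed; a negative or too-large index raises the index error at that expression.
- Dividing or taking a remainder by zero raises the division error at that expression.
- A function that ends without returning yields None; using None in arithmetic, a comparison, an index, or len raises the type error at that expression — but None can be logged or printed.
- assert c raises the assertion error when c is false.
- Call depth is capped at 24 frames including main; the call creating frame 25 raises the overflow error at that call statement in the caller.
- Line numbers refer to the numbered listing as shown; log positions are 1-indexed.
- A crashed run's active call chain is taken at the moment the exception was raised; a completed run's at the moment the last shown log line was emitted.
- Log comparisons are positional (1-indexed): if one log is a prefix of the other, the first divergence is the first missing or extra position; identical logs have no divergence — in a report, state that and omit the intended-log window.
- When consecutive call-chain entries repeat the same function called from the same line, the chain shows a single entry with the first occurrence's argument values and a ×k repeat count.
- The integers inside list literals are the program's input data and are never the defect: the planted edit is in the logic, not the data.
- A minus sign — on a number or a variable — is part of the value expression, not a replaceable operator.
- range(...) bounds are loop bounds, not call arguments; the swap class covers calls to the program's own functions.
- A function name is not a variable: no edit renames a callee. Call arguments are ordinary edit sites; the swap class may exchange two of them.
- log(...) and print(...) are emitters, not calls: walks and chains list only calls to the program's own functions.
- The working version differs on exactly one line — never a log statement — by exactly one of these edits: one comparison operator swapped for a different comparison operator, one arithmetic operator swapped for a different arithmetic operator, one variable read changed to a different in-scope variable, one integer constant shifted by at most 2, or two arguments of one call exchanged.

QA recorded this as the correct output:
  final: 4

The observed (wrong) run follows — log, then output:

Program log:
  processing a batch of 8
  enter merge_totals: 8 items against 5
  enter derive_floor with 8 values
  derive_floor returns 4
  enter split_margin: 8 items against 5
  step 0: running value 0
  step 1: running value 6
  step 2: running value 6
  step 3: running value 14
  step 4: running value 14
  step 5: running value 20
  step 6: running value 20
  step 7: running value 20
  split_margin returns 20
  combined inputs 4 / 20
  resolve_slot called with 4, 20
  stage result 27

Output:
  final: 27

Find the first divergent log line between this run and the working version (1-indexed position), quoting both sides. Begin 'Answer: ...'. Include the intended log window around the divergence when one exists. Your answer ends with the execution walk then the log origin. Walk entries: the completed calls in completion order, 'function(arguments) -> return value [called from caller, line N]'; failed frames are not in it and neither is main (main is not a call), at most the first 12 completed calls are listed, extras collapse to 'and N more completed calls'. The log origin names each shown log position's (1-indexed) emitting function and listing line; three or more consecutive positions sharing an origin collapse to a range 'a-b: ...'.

Answer: position 17 — shown 'stage result 27', intended 'stage result 4'.
Intended log window:
  15: combined inputs 4 / 20
  16: resolve_slot called with 4, 20
  17: stage result 4
Execution walk:
  derive_floor([1, 6, 5, 8, 5, 6, 2, 1]) -> 4  [called from merge_totals, line 31]
  split_margin([1, 6, 5, 8, 5, 6, 2, 1], 5) -> 20  [called from merge_totals, line 32]
  resolve_slot(4, 20) -> 27  [called from merge_totals, line 34]
  merge_totals([1, 6, 5, 8, 5, 6, 2, 1], 5) -> 27  [called from main, line 40]
Log line origins:
  1: from main, line 39
  2: from merge_totals, line 30
  3: from derive_floor, line 2
  4: from derive_floor, line 7
  5: from split_margin, line 11
  6-13: from split_margin, line 16
  14: from split_margin, line 17
  15: from merge_totals, line 33
  16: from resolve_slot, line 21
  17: from main, line 41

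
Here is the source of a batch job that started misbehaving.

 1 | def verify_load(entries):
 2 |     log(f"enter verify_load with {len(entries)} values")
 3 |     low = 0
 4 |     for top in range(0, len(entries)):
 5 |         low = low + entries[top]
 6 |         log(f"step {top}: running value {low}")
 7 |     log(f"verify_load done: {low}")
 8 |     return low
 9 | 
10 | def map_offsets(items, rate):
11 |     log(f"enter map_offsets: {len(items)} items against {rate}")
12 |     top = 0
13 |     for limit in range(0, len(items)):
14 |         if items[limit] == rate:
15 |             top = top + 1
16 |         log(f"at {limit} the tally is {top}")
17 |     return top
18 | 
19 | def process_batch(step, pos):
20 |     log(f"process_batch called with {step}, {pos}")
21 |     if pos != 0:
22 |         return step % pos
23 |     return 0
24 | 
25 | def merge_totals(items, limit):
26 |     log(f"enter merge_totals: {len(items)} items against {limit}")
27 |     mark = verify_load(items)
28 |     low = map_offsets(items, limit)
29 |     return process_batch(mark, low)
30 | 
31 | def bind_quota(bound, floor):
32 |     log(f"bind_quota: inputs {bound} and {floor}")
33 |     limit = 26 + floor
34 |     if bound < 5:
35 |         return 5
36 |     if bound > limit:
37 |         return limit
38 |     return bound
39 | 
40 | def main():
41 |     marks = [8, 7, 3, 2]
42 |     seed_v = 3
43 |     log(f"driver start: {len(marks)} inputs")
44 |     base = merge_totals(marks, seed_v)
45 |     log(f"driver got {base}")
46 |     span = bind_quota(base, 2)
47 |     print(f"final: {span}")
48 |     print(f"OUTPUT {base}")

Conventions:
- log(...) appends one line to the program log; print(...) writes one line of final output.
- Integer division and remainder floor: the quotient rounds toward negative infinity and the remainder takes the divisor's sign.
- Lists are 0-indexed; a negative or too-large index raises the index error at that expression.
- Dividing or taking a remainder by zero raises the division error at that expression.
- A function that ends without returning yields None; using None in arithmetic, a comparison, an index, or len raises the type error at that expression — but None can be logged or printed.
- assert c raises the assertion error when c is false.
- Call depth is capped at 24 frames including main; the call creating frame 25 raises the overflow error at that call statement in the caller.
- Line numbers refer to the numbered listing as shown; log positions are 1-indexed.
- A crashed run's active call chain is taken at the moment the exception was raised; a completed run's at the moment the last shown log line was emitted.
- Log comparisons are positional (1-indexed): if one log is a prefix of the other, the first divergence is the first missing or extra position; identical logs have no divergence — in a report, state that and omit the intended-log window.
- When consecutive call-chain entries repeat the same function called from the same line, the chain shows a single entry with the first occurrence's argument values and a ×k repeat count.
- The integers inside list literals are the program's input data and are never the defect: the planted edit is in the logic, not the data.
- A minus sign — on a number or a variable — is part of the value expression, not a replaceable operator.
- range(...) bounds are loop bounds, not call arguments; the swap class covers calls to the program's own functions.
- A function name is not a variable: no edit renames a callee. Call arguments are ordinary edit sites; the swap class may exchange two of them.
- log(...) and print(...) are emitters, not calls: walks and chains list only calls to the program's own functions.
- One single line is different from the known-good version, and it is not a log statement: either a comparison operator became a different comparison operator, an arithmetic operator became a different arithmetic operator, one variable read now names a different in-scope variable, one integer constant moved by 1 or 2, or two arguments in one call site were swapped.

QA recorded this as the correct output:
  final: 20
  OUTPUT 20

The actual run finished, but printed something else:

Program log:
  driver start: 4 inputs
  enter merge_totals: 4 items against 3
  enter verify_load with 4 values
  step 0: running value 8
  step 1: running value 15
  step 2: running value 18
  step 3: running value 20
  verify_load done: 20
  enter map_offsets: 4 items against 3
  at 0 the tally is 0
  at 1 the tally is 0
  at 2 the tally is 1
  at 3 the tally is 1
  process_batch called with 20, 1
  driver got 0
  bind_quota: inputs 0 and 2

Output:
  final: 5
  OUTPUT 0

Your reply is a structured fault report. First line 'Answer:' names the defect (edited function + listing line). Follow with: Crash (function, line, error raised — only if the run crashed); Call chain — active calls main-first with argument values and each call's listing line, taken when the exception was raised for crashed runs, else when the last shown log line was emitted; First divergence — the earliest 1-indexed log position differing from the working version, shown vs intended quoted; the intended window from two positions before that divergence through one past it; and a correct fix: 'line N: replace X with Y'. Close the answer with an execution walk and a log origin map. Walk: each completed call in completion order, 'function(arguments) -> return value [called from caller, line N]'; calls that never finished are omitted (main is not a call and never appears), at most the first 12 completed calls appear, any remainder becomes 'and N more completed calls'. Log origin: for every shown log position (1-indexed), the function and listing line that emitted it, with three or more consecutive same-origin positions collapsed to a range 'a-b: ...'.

Answer: the defect is in process_batch at line 22.
Key observation: At log position 15 the runs split — shown 'driver got 0', but the working version logs 'driver got 20'.
Call chain: main -> bind_quota(0, 2) (called at line 46).
First divergence: position 15; shown 'driver got 0' vs intended 'driver got 20'.
Intended log window:
  13: at 3 the tally is 1
  14: process_batch called with 20, 1
  15: driver got 20
  16: bind_quota: inputs 20 and 2
Execution walk:
  verify_load([8, 7, 3, 2]) -> 20  [called from merge_totals, line 27]
  map_offsets([8, 7, 3, 2], 3) -> 1  [called from merge_totals, line 28]
  process_batch(20, 1) -> 0  [called from merge_totals, line 29]
  merge_totals([8, 7, 3, 2], 3) -> 0  [called from main, line 44]
  bind_quota(0, 2) -> 5  [called from main, line 46]
Log origins:
  1: logged in main at line 43
  2: logged in merge_totals at line 26
  3: logged in verify_load at line 2
  4-7: logged in verify_load at line 6
  8: logged in verify_load at line 7
  9: logged in map_offsets at line 11
  10-13: logged in map_offsets at line 16
  14: logged in process_batch at line 20
  15: logged in main at line 45
  16: logged in bind_quota at line 32
A correct fix: line 22: replace `%` with `//`.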